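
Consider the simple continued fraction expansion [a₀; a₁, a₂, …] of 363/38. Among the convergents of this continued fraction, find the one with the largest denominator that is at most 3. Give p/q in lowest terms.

a_0 = 9: 9/1  (≤ bound)
a_1 = 1: 10/1  (≤ bound)
a_2 = 1: 19/2  (≤ bound)
a_3 = 4: 86/9  (> 3, stop)

19/2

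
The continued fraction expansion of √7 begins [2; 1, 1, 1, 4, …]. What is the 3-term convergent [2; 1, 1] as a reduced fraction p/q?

5/2

Start with 1.
1 + 1/(1/1) = 1 + 1/1 = 2/1
2 + 1/(2/1) = 2 + 1/2 = 5/2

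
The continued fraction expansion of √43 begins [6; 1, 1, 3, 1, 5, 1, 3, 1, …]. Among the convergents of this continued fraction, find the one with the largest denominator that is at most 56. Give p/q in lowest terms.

341/52

List convergents until the denominator exceeds the bound:
a_0 = 6: 6/1  (≤ bound)
a_1 = 1: 7/1  (≤ bound)
a_2 = 1: 13/2  (≤ bound)
a_3 = 3: 46/7  (≤ bound)
a_4 = 1: 59/9  (≤ bound)
a_5 = 5: 341/52  (≤ bound)
a_6 = 1: 400/61  (> 56, stop)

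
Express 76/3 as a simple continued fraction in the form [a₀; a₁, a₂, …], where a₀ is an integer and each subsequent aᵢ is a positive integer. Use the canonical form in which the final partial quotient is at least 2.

⌊76/3⌋ = 25, remainder 1
⌊3/1⌋ = 3, remainder 0

[25; 3]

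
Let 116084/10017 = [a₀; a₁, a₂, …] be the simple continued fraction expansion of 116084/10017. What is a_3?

116084 = 11·10017 + 5897, so a_0 = 11
10017 = 1·5897 + 4120, so a_1 = 1
5897 = 1·4120 + 1777, so a_2 = 1
4120 = 2·1777 + 566, so a_3 = 2

2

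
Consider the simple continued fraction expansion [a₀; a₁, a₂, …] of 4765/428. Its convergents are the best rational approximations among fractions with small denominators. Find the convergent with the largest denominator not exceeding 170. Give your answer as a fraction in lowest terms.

167/15

List convergents until the denominator exceeds the bound:
a_0 = 11: 11/1  (≤ bound)
a_1 = 7: 78/7  (≤ bound)
a_2 = 1: 89/8  (≤ bound)
a_3 = 1: 167/15  (≤ bound)
a_4 = 28: 4765/428  (> 170, stop)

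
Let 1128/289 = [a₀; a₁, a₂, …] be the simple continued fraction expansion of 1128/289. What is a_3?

Apply division with remainder until the remainder is 0:
⌊1128/289⌋ = 3, remainder 261
⌊289/261⌋ = 1, remainder 28
⌊261/28⌋ = 9, remainder 9
⌊28/9⌋ = 3, remainder 1

3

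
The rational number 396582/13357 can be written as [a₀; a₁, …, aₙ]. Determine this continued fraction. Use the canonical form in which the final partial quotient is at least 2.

396582 ÷ 13357 → quotient 29, remainder 9229
13357 ÷ 9229 → quotient 1, remainder 4128
9229 ÷ 4128 → quotient 2, remainder 973
4128 ÷ 973 → quotient 4, remainder 236
973 ÷ 236 → quotient 4, remainder 29
236 ÷ 29 → quotient 8, remainder 4
29 ÷ 4 → quotient 7, remainder 1
4 ÷ 1 → quotient 4, remainder 0

[29; 1, 2, 4, 4, 8, 7, 4]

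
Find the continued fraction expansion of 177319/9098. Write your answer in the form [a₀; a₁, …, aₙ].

177319 = 19·9098 + 4457, so a_0 = 19
9098 = 2·4457 + 184, so a_1 = 2
4457 = 24·184 + 41, so a_2 = 24
184 = 4·41 + 20, so a_3 = 4
41 = 2·20 + 1, so a_4 = 2
20 = 20·1 + 0, so a_5 = 20

[19; 2, 24, 4, 2, 20]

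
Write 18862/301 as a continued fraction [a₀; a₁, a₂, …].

[62; 1, 1, 1, 49, 2]

⌊18862/301⌋ = 62, remainder 200
⌊301/200⌋ = 1, remainder 101
⌊200/101⌋ = 1, remainder 99
⌊101/99⌋ = 1, remainder 2
⌊99/2⌋ = 49, remainder 1
⌊2/1⌋ = 2, remainder 0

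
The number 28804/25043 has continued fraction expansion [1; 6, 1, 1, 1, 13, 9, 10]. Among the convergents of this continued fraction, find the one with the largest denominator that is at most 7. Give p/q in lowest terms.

a_0 = 1: 1/1  (≤ bound)
a_1 = 6: 7/6  (≤ bound)
a_2 = 1: 8/7  (≤ bound)
a_3 = 1: 15/13  (> 7, stop)

8/7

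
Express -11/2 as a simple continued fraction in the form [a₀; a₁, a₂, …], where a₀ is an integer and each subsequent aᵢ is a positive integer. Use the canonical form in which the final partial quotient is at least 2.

[-6; 2]

⌊-11/2⌋ = -6, remainder 1
⌊2/1⌋ = 2, remainder 0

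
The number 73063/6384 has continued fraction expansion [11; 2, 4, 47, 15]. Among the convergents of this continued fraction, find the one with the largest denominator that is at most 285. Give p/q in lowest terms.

List convergents until the denominator exceeds the bound:
a_0 = 11: 11/1  (≤ bound)
a_1 = 2: 23/2  (≤ bound)
a_2 = 4: 103/9  (≤ bound)
a_3 = 47: 4864/425  (> 285, stop)

103/9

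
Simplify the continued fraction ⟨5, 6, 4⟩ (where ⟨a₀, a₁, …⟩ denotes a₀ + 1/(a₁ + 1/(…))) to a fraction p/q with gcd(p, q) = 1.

Start with 4.
6 + 1/(4/1) = 6 + 1/4 = 25/4
5 + 1/(25/4) = 5 + 4/25 = 129/25

129/25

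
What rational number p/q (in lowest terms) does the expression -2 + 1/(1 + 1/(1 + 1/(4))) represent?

Start with 4.
1 + 1/(4/1) = 1 + 1/4 = 5/4
1 + 1/(5/4) = 1 + 4/5 = 9/5
-2 + 1/(9/5) = -2 + 5/9 = -13/9

-13/9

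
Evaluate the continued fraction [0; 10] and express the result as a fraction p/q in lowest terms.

Build up convergents one term at a time:
a_0 = 0: 0/1
a_1 = 10: 1/10

1/10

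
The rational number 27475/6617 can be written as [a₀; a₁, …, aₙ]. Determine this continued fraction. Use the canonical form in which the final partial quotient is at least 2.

[4; 6, 1, 1, 3, 47, 1, 2]

27475 ÷ 6617 → quotient 4, remainder 1007
6617 ÷ 1007 → quotient 6, remainder 575
1007 ÷ 575 → quotient 1, remainder 432
575 ÷ 432 → quotient 1, remainder 143
432 ÷ 143 → quotient 3, remainder 3
143 ÷ 3 → quotient 47, remainder 2
3 ÷ 2 → quotient 1, remainder 1
2 ÷ 1 → quotient 2, remainder 0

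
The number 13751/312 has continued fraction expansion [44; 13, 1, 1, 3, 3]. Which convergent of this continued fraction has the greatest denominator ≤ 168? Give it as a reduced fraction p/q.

4187/95

List convergents until the denominator exceeds the bound:
a_0 = 44: 44/1  (≤ bound)
a_1 = 13: 573/13  (≤ bound)
a_2 = 1: 617/14  (≤ bound)
a_3 = 1: 1190/27  (≤ bound)
a_4 = 3: 4187/95  (≤ bound)
a_5 = 3: 13751/312  (> 168, stop)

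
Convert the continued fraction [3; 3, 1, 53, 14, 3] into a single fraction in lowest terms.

Start with 3.
14 + 1/(3/1) = 14 + 1/3 = 43/3
53 + 1/(43/3) = 53 + 3/43 = 2282/43
1 + 1/(2282/43) = 1 + 43/2282 = 2325/2282
3 + 1/(2325/2282) = 3 + 2282/2325 = 9257/2325
3 + 1/(9257/2325) = 3 + 2325/9257 = 30096/9257

30096/9257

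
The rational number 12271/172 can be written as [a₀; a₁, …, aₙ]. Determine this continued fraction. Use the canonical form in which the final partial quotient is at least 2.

12271 = 71·172 + 59, so a_0 = 71
172 = 2·59 + 54, so a_1 = 2
59 = 1·54 + 5, so a_2 = 1
54 = 10·5 + 4, so a_3 = 10
5 = 1·4 + 1, so a_4 = 1
4 = 4·1 + 0, so a_5 = 4

[71; 2, 1, 10, 1, 4]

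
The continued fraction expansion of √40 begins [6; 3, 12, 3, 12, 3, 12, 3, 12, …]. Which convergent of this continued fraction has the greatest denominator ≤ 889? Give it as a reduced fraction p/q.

List convergents until the denominator exceeds the bound:
a_0 = 6: 6/1  (≤ bound)
a_1 = 3: 19/3  (≤ bound)
a_2 = 12: 234/37  (≤ bound)
a_3 = 3: 721/114  (≤ bound)
a_4 = 12: 8886/1405  (> 889, stop)

721/114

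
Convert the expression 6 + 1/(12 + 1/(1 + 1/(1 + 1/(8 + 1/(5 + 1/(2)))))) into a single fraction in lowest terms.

a_0 = 6: 6/1
a_1 = 12: 73/12
a_2 = 1: 79/13
a_3 = 1: 152/25
a_4 = 8: 1295/213
a_5 = 5: 6627/1090
a_6 = 2: 14549/2393

14549/2393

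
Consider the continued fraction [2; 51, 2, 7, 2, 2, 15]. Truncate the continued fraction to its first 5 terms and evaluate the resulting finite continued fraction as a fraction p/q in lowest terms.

a_0 = 2: 2/1
a_1 = 51: 103/51
a_2 = 2: 208/103
a_3 = 7: 1559/772
a_4 = 2: 3326/1647

3326/1647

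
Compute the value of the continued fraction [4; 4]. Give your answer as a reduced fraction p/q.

Build up convergents one term at a time:
a_0 = 4: 4/1
a_1 = 4: 17/4

17/4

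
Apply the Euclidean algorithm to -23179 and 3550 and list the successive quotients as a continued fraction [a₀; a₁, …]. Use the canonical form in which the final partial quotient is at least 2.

[-7; 2, 8, 29, 1, 2, 2]

Apply division with remainder until the remainder is 0:
-23179 = -7·3550 + 1671, so a_0 = -7
3550 = 2·1671 + 208, so a_1 = 2
1671 = 8·208 + 7, so a_2 = 8
208 = 29·7 + 5, so a_3 = 29
7 = 1·5 + 2, so a_4 = 1
5 = 2·2 + 1, so a_5 = 2
2 = 2·1 + 0, so a_6 = 2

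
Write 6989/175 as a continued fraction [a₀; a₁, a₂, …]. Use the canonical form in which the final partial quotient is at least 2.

[39; 1, 14, 1, 10]

6989 = 39·175 + 164, so a_0 = 39
175 = 1·164 + 11, so a_1 = 1
164 = 14·11 + 10, so a_2 = 14
11 = 1·10 + 1, so a_3 = 1
10 = 10·1 + 0, so a_4 = 10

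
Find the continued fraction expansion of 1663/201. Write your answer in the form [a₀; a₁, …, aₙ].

1663 ÷ 201 → quotient 8, remainder 55
201 ÷ 55 → quotient 3, remainder 36
55 ÷ 36 → quotient 1, remainder 19
36 ÷ 19 → quotient 1, remainder 17
19 ÷ 17 → quotient 1, remainder 2
17 ÷ 2 → quotient 8, remainder 1
2 ÷ 1 → quotient 2, remainder 0

[8; 3, 1, 1, 1, 8, 2]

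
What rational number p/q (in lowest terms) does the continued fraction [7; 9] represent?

64/9

Start with 9.
7 + 1/(9/1) = 7 + 1/9 = 64/9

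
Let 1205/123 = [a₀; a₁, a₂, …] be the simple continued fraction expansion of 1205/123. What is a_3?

1205 ÷ 123 → quotient 9, remainder 98
123 ÷ 98 → quotient 1, remainder 25
98 ÷ 25 → quotient 3, remainder 23
25 ÷ 23 → quotient 1, remainder 2

1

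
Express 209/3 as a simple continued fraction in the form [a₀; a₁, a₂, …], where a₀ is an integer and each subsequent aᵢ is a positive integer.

209 ÷ 3 → quotient 69, remainder 2
3 ÷ 2 → quotient 1, remainder 1
2 ÷ 1 → quotient 2, remainder 0

[69; 1, 2]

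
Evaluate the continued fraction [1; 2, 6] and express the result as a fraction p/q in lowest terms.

a_0 = 1: 1/1
a_1 = 2: 3/2
a_2 = 6: 19/13

19/13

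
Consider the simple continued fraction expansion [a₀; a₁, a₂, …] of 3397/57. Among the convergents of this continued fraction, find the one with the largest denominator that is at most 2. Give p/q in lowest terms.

119/2

a_0 = 59: 59/1  (≤ bound)
a_1 = 1: 60/1  (≤ bound)
a_2 = 1: 119/2  (≤ bound)
a_3 = 2: 298/5  (> 2, stop)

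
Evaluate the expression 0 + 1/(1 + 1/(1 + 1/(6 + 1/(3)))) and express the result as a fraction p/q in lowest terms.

22/41

a_0 = 0: 0/1
a_1 = 1: 1/1
a_2 = 1: 1/2
a_3 = 6: 7/13
a_4 = 3: 22/41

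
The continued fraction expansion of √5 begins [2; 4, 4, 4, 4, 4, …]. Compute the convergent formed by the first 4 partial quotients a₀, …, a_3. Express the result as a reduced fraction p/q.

161/72

Build up convergents one term at a time:
a_0 = 2: 2/1
a_1 = 4: 9/4
a_2 = 4: 38/17
a_3 = 4: 161/72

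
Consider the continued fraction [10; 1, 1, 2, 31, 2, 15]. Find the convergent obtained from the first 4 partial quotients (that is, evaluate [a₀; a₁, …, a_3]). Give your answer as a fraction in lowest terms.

53/5

Start with 2.
1 + 1/(2/1) = 1 + 1/2 = 3/2
1 + 1/(3/2) = 1 + 2/3 = 5/3
10 + 1/(5/3) = 10 + 3/5 = 53/5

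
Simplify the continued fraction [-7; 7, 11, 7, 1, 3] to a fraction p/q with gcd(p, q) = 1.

-16777/2446

a_0 = -7: -7/1
a_1 = 7: -48/7
a_2 = 11: -535/78
a_3 = 7: -3793/553
a_4 = 1: -4328/631
a_5 = 3: -16777/2446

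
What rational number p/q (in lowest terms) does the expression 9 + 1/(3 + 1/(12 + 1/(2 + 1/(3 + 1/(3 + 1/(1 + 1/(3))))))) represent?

Use the convergent recurrence hₖ = aₖ·hₖ₋₁ + hₖ₋₂ (and likewise for the denominators kₖ):
a_0 = 9: 9/1
a_1 = 3: 28/3
a_2 = 12: 345/37
a_3 = 2: 718/77
a_4 = 3: 2499/268
a_5 = 3: 8215/881
a_6 = 1: 10714/1149
a_7 = 3: 40357/4328

40357/4328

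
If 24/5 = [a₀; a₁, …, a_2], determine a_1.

1

Apply division with remainder until the remainder is 0:
24 ÷ 5 → quotient 4, remainder 4
5 ÷ 4 → quotient 1, remainder 1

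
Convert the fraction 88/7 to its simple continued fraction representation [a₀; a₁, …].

88 ÷ 7 → quotient 12, remainder 4
7 ÷ 4 → quotient 1, remainder 3
4 ÷ 3 → quotient 1, remainder 1
3 ÷ 1 → quotient 3, remainder 0

[12; 1, 1, 3]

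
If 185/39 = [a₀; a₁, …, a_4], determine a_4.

9

185 = 4·39 + 29, so a_0 = 4
39 = 1·29 + 10, so a_1 = 1
29 = 2·10 + 9, so a_2 = 2
10 = 1·9 + 1, so a_3 = 1
9 = 9·1 + 0, so a_4 = 9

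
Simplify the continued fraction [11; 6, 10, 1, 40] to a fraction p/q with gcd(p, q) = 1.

a_0 = 11: 11/1
a_1 = 6: 67/6
a_2 = 10: 681/61
a_3 = 1: 748/67
a_4 = 40: 30601/2741

30601/2741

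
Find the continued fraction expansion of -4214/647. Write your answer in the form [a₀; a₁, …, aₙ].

-4214 ÷ 647 → quotient -7, remainder 315
647 ÷ 315 → quotient 2, remainder 17
315 ÷ 17 → quotient 18, remainder 9
17 ÷ 9 → quotient 1, remainder 8
9 ÷ 8 → quotient 1, remainder 1
8 ÷ 1 → quotient 8, remainder 0

[-7; 2, 18, 1, 1, 8]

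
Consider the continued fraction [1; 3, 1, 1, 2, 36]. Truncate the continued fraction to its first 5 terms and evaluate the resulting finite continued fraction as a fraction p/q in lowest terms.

Starting at the tail and folding back:
Start with 2.
1 + 1/(2/1) = 1 + 1/2 = 3/2
1 + 1/(3/2) = 1 + 2/3 = 5/3
3 + 1/(5/3) = 3 + 3/5 = 18/5
1 + 1/(18/5) = 1 + 5/18 = 23/18

23/18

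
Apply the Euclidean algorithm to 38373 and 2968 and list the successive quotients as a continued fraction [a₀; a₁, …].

[12; 1, 13, 15, 14]

Repeatedly divide and take the remainder:
38373 ÷ 2968 → quotient 12, remainder 2757
2968 ÷ 2757 → quotient 1, remainder 211
2757 ÷ 211 → quotient 13, remainder 14
211 ÷ 14 → quotient 15, remainder 1
14 ÷ 1 → quotient 14, remainder 0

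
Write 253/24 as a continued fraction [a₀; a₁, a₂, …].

[10; 1, 1, 5, 2]

253 = 10·24 + 13, so a_0 = 10
24 = 1·13 + 11, so a_1 = 1
13 = 1·11 + 2, so a_2 = 1
11 = 5·2 + 1, so a_3 = 5
2 = 2·1 + 0, so a_4 = 2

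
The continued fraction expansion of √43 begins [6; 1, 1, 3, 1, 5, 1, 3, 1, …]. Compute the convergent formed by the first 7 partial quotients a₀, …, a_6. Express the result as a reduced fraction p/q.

Work from the innermost term outward:
Start with 1.
5 + 1/(1/1) = 5 + 1/1 = 6/1
1 + 1/(6/1) = 1 + 1/6 = 7/6
3 + 1/(7/6) = 3 + 6/7 = 27/7
1 + 1/(27/7) = 1 + 7/27 = 34/27
1 + 1/(34/27) = 1 + 27/34 = 61/34
6 + 1/(61/34) = 6 + 34/61 = 400/61

400/61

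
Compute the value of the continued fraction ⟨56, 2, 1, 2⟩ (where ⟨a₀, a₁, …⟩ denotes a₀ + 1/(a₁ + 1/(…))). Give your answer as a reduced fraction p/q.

Use the convergent recurrence hₖ = aₖ·hₖ₋₁ + hₖ₋₂ (and likewise for the denominators kₖ):
a_0 = 56: 56/1
a_1 = 2: 113/2
a_2 = 1: 169/3
a_3 = 2: 451/8

451/8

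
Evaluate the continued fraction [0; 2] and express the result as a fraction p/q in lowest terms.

Start with 2.
0 + 1/(2/1) = 0 + 1/2 = 1/2

1/2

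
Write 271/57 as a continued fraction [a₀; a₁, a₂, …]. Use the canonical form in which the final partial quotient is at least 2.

Apply division with remainder until the remainder is 0:
271 = 4·57 + 43, so a_0 = 4
57 = 1·43 + 14, so a_1 = 1
43 = 3·14 + 1, so a_2 = 3
14 = 14·1 + 0, so a_3 = 14

[4; 1, 3, 14]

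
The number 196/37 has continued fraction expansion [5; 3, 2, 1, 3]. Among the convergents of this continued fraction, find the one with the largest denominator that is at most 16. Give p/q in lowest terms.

53/10

a_0 = 5: 5/1  (≤ bound)
a_1 = 3: 16/3  (≤ bound)
a_2 = 2: 37/7  (≤ bound)
a_3 = 1: 53/10  (≤ bound)
a_4 = 3: 196/37  (> 16, stop)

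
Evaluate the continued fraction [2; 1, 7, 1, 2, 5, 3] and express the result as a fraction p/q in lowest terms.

Collapse the nested fraction from the inside out:
Start with 3.
5 + 1/(3/1) = 5 + 1/3 = 16/3
2 + 1/(16/3) = 2 + 3/16 = 35/16
1 + 1/(35/16) = 1 + 16/35 = 51/35
7 + 1/(51/35) = 7 + 35/51 = 392/51
1 + 1/(392/51) = 1 + 51/392 = 443/392
2 + 1/(443/392) = 2 + 392/443 = 1278/443

1278/443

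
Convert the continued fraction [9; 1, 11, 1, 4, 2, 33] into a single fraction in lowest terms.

a_0 = 9: 9/1
a_1 = 1: 10/1
a_2 = 11: 119/12
a_3 = 1: 129/13
a_4 = 4: 635/64
a_5 = 2: 1399/141
a_6 = 33: 46802/4717

46802/4717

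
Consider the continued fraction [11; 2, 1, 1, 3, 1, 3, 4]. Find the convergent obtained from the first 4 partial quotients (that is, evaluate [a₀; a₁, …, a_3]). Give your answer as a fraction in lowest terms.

57/5

Start with 1.
1 + 1/(1/1) = 1 + 1/1 = 2/1
2 + 1/(2/1) = 2 + 1/2 = 5/2
11 + 1/(5/2) = 11 + 2/5 = 57/5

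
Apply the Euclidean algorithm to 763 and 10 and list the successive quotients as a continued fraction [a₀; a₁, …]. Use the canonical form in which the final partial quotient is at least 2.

[76; 3, 3]

763 ÷ 10 → quotient 76, remainder 3
10 ÷ 3 → quotient 3, remainder 1
3 ÷ 1 → quotient 3, remainder 0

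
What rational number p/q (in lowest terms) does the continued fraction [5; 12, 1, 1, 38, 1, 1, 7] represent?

Start with 7.
1 + 1/(7/1) = 1 + 1/7 = 8/7
1 + 1/(8/7) = 1 + 7/8 = 15/8
38 + 1/(15/8) = 38 + 8/15 = 578/15
1 + 1/(578/15) = 1 + 15/578 = 593/578
1 + 1/(593/578) = 1 + 578/593 = 1171/593
12 + 1/(1171/593) = 12 + 593/1171 = 14645/1171
5 + 1/(14645/1171) = 5 + 1171/14645 = 74396/14645

74396/14645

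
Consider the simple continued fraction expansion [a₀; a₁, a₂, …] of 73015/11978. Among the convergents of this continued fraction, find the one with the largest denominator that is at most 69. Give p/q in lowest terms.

List convergents until the denominator exceeds the bound:
a_0 = 6: 6/1  (≤ bound)
a_1 = 10: 61/10  (≤ bound)
a_2 = 2: 128/21  (≤ bound)
a_3 = 3: 445/73  (> 69, stop)

128/21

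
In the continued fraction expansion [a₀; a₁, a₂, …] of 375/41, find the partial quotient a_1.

375 = 9·41 + 6, so a_0 = 9
41 = 6·6 + 5, so a_1 = 6

6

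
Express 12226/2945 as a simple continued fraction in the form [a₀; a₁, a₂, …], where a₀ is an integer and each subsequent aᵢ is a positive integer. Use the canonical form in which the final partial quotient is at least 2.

[4; 6, 1, 1, 1, 1, 12, 7]

Apply division with remainder until the remainder is 0:
⌊12226/2945⌋ = 4, remainder 446
⌊2945/446⌋ = 6, remainder 269
⌊446/269⌋ = 1, remainder 177
⌊269/177⌋ = 1, remainder 92
⌊177/92⌋ = 1, remainder 85
⌊92/85⌋ = 1, remainder 7
⌊85/7⌋ = 12, remainder 1
⌊7/1⌋ = 7, remainder 0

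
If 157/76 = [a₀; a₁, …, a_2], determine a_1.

157 ÷ 76 → quotient 2, remainder 5
76 ÷ 5 → quotient 15, remainder 1

15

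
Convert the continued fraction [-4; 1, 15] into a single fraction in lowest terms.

Compute successive convergents:
a_0 = -4: -4/1
a_1 = 1: -3/1
a_2 = 15: -49/16

-49/16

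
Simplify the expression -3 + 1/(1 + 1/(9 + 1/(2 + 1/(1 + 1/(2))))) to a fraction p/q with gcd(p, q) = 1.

Start with 2.
1 + 1/(2/1) = 1 + 1/2 = 3/2
2 + 1/(3/2) = 2 + 2/3 = 8/3
9 + 1/(8/3) = 9 + 3/8 = 75/8
1 + 1/(75/8) = 1 + 8/75 = 83/75
-3 + 1/(83/75) = -3 + 75/83 = -174/83

-174/83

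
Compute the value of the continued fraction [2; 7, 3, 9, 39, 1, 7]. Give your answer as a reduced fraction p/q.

140098/65571

Start with 7.
1 + 1/(7/1) = 1 + 1/7 = 8/7
39 + 1/(8/7) = 39 + 7/8 = 319/8
9 + 1/(319/8) = 9 + 8/319 = 2879/319
3 + 1/(2879/319) = 3 + 319/2879 = 8956/2879
7 + 1/(8956/2879) = 7 + 2879/8956 = 65571/8956
2 + 1/(65571/8956) = 2 + 8956/65571 = 140098/65571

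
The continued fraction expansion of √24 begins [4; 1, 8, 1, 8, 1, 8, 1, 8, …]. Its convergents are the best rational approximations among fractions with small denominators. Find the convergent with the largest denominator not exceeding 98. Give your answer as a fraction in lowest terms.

a_0 = 4: 4/1  (≤ bound)
a_1 = 1: 5/1  (≤ bound)
a_2 = 8: 44/9  (≤ bound)
a_3 = 1: 49/10  (≤ bound)
a_4 = 8: 436/89  (≤ bound)
a_5 = 1: 485/99  (> 98, stop)

436/89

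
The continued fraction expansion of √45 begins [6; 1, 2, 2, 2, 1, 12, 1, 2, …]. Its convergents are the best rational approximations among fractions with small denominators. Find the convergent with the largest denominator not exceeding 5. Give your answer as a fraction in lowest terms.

List convergents until the denominator exceeds the bound:
a_0 = 6: 6/1  (≤ bound)
a_1 = 1: 7/1  (≤ bound)
a_2 = 2: 20/3  (≤ bound)
a_3 = 2: 47/7  (> 5, stop)

20/3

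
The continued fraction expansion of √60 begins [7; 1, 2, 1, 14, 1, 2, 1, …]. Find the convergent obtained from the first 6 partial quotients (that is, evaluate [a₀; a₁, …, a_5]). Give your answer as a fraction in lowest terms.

Start with 1.
14 + 1/(1/1) = 14 + 1/1 = 15/1
1 + 1/(15/1) = 1 + 1/15 = 16/15
2 + 1/(16/15) = 2 + 15/16 = 47/16
1 + 1/(47/16) = 1 + 16/47 = 63/47
7 + 1/(63/47) = 7 + 47/63 = 488/63

488/63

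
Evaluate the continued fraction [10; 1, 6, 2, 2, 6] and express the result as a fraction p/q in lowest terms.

Collapse the nested fraction from the inside out:
Start with 6.
2 + 1/(6/1) = 2 + 1/6 = 13/6
2 + 1/(13/6) = 2 + 6/13 = 32/13
6 + 1/(32/13) = 6 + 13/32 = 205/32
1 + 1/(205/32) = 1 + 32/205 = 237/205
10 + 1/(237/205) = 10 + 205/237 = 2575/237

2575/237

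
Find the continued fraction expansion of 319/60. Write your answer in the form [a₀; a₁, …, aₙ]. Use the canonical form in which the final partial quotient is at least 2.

⌊319/60⌋ = 5, remainder 19
⌊60/19⌋ = 3, remainder 3
⌊19/3⌋ = 6, remainder 1
⌊3/1⌋ = 3, remainder 0

[5; 3, 6, 3]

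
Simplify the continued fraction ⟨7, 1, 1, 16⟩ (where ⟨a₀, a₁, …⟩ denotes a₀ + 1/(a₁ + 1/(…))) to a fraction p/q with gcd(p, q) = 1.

248/33

Start with 16.
1 + 1/(16/1) = 1 + 1/16 = 17/16
1 + 1/(17/16) = 1 + 16/17 = 33/17
7 + 1/(33/17) = 7 + 17/33 = 248/33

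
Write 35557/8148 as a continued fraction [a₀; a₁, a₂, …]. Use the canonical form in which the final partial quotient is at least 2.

[4; 2, 1, 2, 1, 31, 2, 11]

Repeatedly divide and take the remainder:
35557 = 4·8148 + 2965, so a_0 = 4
8148 = 2·2965 + 2218, so a_1 = 2
2965 = 1·2218 + 747, so a_2 = 1
2218 = 2·747 + 724, so a_3 = 2
747 = 1·724 + 23, so a_4 = 1
724 = 31·23 + 11, so a_5 = 31
23 = 2·11 + 1, so a_6 = 2
11 = 11·1 + 0, so a_7 = 11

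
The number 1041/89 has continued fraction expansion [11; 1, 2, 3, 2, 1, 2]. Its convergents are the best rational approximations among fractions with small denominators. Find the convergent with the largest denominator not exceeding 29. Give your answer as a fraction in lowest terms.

269/23

a_0 = 11: 11/1  (≤ bound)
a_1 = 1: 12/1  (≤ bound)
a_2 = 2: 35/3  (≤ bound)
a_3 = 3: 117/10  (≤ bound)
a_4 = 2: 269/23  (≤ bound)
a_5 = 1: 386/33  (> 29, stop)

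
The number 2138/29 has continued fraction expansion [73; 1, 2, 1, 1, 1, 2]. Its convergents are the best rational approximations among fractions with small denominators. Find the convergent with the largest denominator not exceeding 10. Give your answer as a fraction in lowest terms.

a_0 = 73: 73/1  (≤ bound)
a_1 = 1: 74/1  (≤ bound)
a_2 = 2: 221/3  (≤ bound)
a_3 = 1: 295/4  (≤ bound)
a_4 = 1: 516/7  (≤ bound)
a_5 = 1: 811/11  (> 10, stop)

516/7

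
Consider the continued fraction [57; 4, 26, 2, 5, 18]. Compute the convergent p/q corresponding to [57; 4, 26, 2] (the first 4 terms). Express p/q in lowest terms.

12251/214

Compute successive convergents:
a_0 = 57: 57/1
a_1 = 4: 229/4
a_2 = 26: 6011/105
a_3 = 2: 12251/214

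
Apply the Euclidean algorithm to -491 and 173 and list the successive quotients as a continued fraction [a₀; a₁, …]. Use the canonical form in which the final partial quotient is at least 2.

[-3; 6, 5, 1, 1, 2]

Run the Euclidean algorithm, recording each quotient:
⌊-491/173⌋ = -3, remainder 28
⌊173/28⌋ = 6, remainder 5
⌊28/5⌋ = 5, remainder 3
⌊5/3⌋ = 1, remainder 2
⌊3/2⌋ = 1, remainder 1
⌊2/1⌋ = 2, remainder 0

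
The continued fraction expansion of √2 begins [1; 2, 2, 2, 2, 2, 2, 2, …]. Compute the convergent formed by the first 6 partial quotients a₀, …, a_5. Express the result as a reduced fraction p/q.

a_0 = 1: 1/1
a_1 = 2: 3/2
a_2 = 2: 7/5
a_3 = 2: 17/12
a_4 = 2: 41/29
a_5 = 2: 99/70

99/70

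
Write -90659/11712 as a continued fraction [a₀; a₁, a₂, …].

Repeatedly divide and take the remainder:
-90659 = -8·11712 + 3037, so a_0 = -8
11712 = 3·3037 + 2601, so a_1 = 3
3037 = 1·2601 + 436, so a_2 = 1
2601 = 5·436 + 421, so a_3 = 5
436 = 1·421 + 15, so a_4 = 1
421 = 28·15 + 1, so a_5 = 28
15 = 15·1 + 0, so a_6 = 15

[-8; 3, 1, 5, 1, 28, 15]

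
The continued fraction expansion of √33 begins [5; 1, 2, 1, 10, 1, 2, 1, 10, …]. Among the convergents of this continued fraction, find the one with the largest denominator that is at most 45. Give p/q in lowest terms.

List convergents until the denominator exceeds the bound:
a_0 = 5: 5/1  (≤ bound)
a_1 = 1: 6/1  (≤ bound)
a_2 = 2: 17/3  (≤ bound)
a_3 = 1: 23/4  (≤ bound)
a_4 = 10: 247/43  (≤ bound)
a_5 = 1: 270/47  (> 45, stop)

247/43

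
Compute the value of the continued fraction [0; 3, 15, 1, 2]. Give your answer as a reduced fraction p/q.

Start with 2.
1 + 1/(2/1) = 1 + 1/2 = 3/2
15 + 1/(3/2) = 15 + 2/3 = 47/3
3 + 1/(47/3) = 3 + 3/47 = 144/47
0 + 1/(144/47) = 0 + 47/144 = 47/144

47/144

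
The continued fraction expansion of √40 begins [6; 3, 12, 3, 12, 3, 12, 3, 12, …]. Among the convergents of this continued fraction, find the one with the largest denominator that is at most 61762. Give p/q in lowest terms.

List convergents until the denominator exceeds the bound:
a_0 = 6: 6/1  (≤ bound)
a_1 = 3: 19/3  (≤ bound)
a_2 = 12: 234/37  (≤ bound)
a_3 = 3: 721/114  (≤ bound)
a_4 = 12: 8886/1405  (≤ bound)
a_5 = 3: 27379/4329  (≤ bound)
a_6 = 12: 337434/53353  (≤ bound)
a_7 = 3: 1039681/164388  (> 61762, stop)

337434/53353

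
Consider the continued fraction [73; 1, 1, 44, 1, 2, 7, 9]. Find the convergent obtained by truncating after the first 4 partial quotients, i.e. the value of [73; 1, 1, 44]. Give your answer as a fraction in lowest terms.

6542/89

Collapse the nested fraction from the inside out:
Start with 44.
1 + 1/(44/1) = 1 + 1/44 = 45/44
1 + 1/(45/44) = 1 + 44/45 = 89/45
73 + 1/(89/45) = 73 + 45/89 = 6542/89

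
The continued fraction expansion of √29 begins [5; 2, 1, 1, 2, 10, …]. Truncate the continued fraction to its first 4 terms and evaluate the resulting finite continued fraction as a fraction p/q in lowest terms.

Collapse the nested fraction from the inside out:
Start with 1.
1 + 1/(1/1) = 1 + 1/1 = 2/1
2 + 1/(2/1) = 2 + 1/2 = 5/2
5 + 1/(5/2) = 5 + 2/5 = 27/5

27/5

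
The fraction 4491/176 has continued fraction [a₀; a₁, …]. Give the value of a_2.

1

4491 ÷ 176 → quotient 25, remainder 91
176 ÷ 91 → quotient 1, remainder 85
91 ÷ 85 → quotient 1, remainder 6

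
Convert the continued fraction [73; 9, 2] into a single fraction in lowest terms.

1389/19

a_0 = 73: 73/1
a_1 = 9: 658/9
a_2 = 2: 1389/19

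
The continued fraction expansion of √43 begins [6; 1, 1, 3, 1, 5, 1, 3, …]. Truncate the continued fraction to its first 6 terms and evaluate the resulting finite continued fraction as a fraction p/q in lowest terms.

341/52

Start with 5.
1 + 1/(5/1) = 1 + 1/5 = 6/5
3 + 1/(6/5) = 3 + 5/6 = 23/6
1 + 1/(23/6) = 1 + 6/23 = 29/23
1 + 1/(29/23) = 1 + 23/29 = 52/29
6 + 1/(52/29) = 6 + 29/52 = 341/52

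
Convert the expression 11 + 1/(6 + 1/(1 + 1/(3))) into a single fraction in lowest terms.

a_0 = 11: 11/1
a_1 = 6: 67/6
a_2 = 1: 78/7
a_3 = 3: 301/27

301/27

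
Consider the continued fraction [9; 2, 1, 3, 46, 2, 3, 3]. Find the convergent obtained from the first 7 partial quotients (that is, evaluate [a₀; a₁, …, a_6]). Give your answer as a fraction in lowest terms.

Start with 3.
2 + 1/(3/1) = 2 + 1/3 = 7/3
46 + 1/(7/3) = 46 + 3/7 = 325/7
3 + 1/(325/7) = 3 + 7/325 = 982/325
1 + 1/(982/325) = 1 + 325/982 = 1307/982
2 + 1/(1307/982) = 2 + 982/1307 = 3596/1307
9 + 1/(3596/1307) = 9 + 1307/3596 = 33671/3596

33671/3596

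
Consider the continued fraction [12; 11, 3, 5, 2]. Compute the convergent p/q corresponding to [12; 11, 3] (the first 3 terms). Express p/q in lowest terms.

Use the convergent recurrence hₖ = aₖ·hₖ₋₁ + hₖ₋₂ (and likewise for the denominators kₖ):
a_0 = 12: 12/1
a_1 = 11: 133/11
a_2 = 3: 411/34

411/34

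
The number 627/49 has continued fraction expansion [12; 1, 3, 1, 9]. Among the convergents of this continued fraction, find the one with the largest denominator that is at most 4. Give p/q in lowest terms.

a_0 = 12: 12/1  (≤ bound)
a_1 = 1: 13/1  (≤ bound)
a_2 = 3: 51/4  (≤ bound)
a_3 = 1: 64/5  (> 4, stop)

51/4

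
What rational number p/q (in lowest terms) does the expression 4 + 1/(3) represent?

Start with 3.
4 + 1/(3/1) = 4 + 1/3 = 13/3

13/3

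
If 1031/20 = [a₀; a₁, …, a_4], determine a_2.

1031 = 51·20 + 11, so a_0 = 51
20 = 1·11 + 9, so a_1 = 1
11 = 1·9 + 2, so a_2 = 1

1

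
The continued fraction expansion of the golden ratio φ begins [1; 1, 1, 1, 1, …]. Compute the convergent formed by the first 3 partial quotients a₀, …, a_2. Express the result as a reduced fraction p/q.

3/2

Compute successive convergents:
a_0 = 1: 1/1
a_1 = 1: 2/1
a_2 = 1: 3/2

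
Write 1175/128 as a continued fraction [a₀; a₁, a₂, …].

Apply division with remainder until the remainder is 0:
⌊1175/128⌋ = 9, remainder 23
⌊128/23⌋ = 5, remainder 13
⌊23/13⌋ = 1, remainder 10
⌊13/10⌋ = 1, remainder 3
⌊10/3⌋ = 3, remainder 1
⌊3/1⌋ = 3, remainder 0

[9; 5, 1, 1, 3, 3]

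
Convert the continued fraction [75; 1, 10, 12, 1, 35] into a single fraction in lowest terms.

392681/5173

a_0 = 75: 75/1
a_1 = 1: 76/1
a_2 = 10: 835/11
a_3 = 12: 10096/133
a_4 = 1: 10931/144
a_5 = 35: 392681/5173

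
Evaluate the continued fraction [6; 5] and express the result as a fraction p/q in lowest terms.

31/5

Work from the innermost term outward:
Start with 5.
6 + 1/(5/1) = 6 + 1/5 = 31/5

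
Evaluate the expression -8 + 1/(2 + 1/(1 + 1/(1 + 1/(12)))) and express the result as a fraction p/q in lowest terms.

a_0 = -8: -8/1
a_1 = 2: -15/2
a_2 = 1: -23/3
a_3 = 1: -38/5
a_4 = 12: -479/63

-479/63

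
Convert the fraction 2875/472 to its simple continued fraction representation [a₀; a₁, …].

[6; 10, 1, 42]

2875 ÷ 472 → quotient 6, remainder 43
472 ÷ 43 → quotient 10, remainder 42
43 ÷ 42 → quotient 1, remainder 1
42 ÷ 1 → quotient 42, remainder 0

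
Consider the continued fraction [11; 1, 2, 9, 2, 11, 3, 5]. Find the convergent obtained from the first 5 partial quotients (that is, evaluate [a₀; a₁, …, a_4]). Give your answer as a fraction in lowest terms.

Start with 2.
9 + 1/(2/1) = 9 + 1/2 = 19/2
2 + 1/(19/2) = 2 + 2/19 = 40/19
1 + 1/(40/19) = 1 + 19/40 = 59/40
11 + 1/(59/40) = 11 + 40/59 = 689/59

689/59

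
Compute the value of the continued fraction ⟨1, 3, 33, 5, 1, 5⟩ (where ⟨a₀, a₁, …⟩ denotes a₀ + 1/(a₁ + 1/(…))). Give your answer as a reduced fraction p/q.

Start with 5.
1 + 1/(5/1) = 1 + 1/5 = 6/5
5 + 1/(6/5) = 5 + 5/6 = 35/6
33 + 1/(35/6) = 33 + 6/35 = 1161/35
3 + 1/(1161/35) = 3 + 35/1161 = 3518/1161
1 + 1/(3518/1161) = 1 + 1161/3518 = 4679/3518

4679/3518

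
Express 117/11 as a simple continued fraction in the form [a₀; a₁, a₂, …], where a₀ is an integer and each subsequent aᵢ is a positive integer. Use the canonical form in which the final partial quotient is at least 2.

[10; 1, 1, 1, 3]

117 = 10·11 + 7, so a_0 = 10
11 = 1·7 + 4, so a_1 = 1
7 = 1·4 + 3, so a_2 = 1
4 = 1·3 + 1, so a_3 = 1
3 = 3·1 + 0, so a_4 = 3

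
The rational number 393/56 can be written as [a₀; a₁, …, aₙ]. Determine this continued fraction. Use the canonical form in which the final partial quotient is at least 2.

393 ÷ 56 → quotient 7, remainder 1
56 ÷ 1 → quotient 56, remainder 0

[7; 56]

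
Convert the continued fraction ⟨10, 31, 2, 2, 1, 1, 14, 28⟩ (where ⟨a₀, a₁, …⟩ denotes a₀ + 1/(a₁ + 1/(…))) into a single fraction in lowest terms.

a_0 = 10: 10/1
a_1 = 31: 311/31
a_2 = 2: 632/63
a_3 = 2: 1575/157
a_4 = 1: 2207/220
a_5 = 1: 3782/377
a_6 = 14: 55155/5498
a_7 = 28: 1548122/154321

1548122/154321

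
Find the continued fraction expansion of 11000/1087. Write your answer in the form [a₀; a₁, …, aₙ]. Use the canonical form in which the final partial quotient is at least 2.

[10; 8, 2, 1, 3, 3, 1, 2]

⌊11000/1087⌋ = 10, remainder 130
⌊1087/130⌋ = 8, remainder 47
⌊130/47⌋ = 2, remainder 36
⌊47/36⌋ = 1, remainder 11
⌊36/11⌋ = 3, remainder 3
⌊11/3⌋ = 3, remainder 2
⌊3/2⌋ = 1, remainder 1
⌊2/1⌋ = 2, remainder 0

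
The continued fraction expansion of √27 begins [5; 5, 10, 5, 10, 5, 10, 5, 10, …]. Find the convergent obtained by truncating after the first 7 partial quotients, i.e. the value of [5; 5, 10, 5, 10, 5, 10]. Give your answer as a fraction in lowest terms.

716035/137801

Compute successive convergents:
a_0 = 5: 5/1
a_1 = 5: 26/5
a_2 = 10: 265/51
a_3 = 5: 1351/260
a_4 = 10: 13775/2651
a_5 = 5: 70226/13515
a_6 = 10: 716035/137801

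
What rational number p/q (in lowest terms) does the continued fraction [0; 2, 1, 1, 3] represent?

a_0 = 0: 0/1
a_1 = 2: 1/2
a_2 = 1: 1/3
a_3 = 1: 2/5
a_4 = 3: 7/18

7/18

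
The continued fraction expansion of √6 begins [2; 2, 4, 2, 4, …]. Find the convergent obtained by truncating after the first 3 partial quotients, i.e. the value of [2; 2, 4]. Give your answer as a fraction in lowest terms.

a_0 = 2: 2/1
a_1 = 2: 5/2
a_2 = 4: 22/9

22/9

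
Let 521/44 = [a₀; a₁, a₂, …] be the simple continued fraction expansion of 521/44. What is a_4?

2

Apply division with remainder until the remainder is 0:
521 = 11·44 + 37, so a_0 = 11
44 = 1·37 + 7, so a_1 = 1
37 = 5·7 + 2, so a_2 = 5
7 = 3·2 + 1, so a_3 = 3
2 = 2·1 + 0, so a_4 = 2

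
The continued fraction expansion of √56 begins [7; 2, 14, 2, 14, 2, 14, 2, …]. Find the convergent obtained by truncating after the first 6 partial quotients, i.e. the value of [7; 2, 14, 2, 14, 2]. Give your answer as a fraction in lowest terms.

13455/1798

Work from the innermost term outward:
Start with 2.
14 + 1/(2/1) = 14 + 1/2 = 29/2
2 + 1/(29/2) = 2 + 2/29 = 60/29
14 + 1/(60/29) = 14 + 29/60 = 869/60
2 + 1/(869/60) = 2 + 60/869 = 1798/869
7 + 1/(1798/869) = 7 + 869/1798 = 13455/1798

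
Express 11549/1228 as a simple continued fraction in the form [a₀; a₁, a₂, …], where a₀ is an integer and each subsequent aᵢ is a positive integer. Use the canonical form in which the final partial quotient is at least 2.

[9; 2, 2, 8, 14, 2]

⌊11549/1228⌋ = 9, remainder 497
⌊1228/497⌋ = 2, remainder 234
⌊497/234⌋ = 2, remainder 29
⌊234/29⌋ = 8, remainder 2
⌊29/2⌋ = 14, remainder 1
⌊2/1⌋ = 2, remainder 0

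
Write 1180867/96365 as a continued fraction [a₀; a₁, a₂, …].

[12; 3, 1, 14, 2, 7, 2, 49]

⌊1180867/96365⌋ = 12, remainder 24487
⌊96365/24487⌋ = 3, remainder 22904
⌊24487/22904⌋ = 1, remainder 1583
⌊22904/1583⌋ = 14, remainder 742
⌊1583/742⌋ = 2, remainder 99
⌊742/99⌋ = 7, remainder 49
⌊99/49⌋ = 2, remainder 1
⌊49/1⌋ = 49, remainder 0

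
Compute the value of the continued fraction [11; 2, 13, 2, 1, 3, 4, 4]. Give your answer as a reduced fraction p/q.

a_0 = 11: 11/1
a_1 = 2: 23/2
a_2 = 13: 310/27
a_3 = 2: 643/56
a_4 = 1: 953/83
a_5 = 3: 3502/305
a_6 = 4: 14961/1303
a_7 = 4: 63346/5517

63346/5517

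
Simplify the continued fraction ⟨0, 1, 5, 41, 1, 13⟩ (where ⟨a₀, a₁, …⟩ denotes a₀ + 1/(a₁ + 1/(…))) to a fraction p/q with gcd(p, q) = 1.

2949/3536

Use the convergent recurrence hₖ = aₖ·hₖ₋₁ + hₖ₋₂ (and likewise for the denominators kₖ):
a_0 = 0: 0/1
a_1 = 1: 1/1
a_2 = 5: 5/6
a_3 = 41: 206/247
a_4 = 1: 211/253
a_5 = 13: 2949/3536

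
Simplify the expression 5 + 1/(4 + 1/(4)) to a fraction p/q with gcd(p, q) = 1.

89/17

Collapse the nested fraction from the inside out:
Start with 4.
4 + 1/(4/1) = 4 + 1/4 = 17/4
5 + 1/(17/4) = 5 + 4/17 = 89/17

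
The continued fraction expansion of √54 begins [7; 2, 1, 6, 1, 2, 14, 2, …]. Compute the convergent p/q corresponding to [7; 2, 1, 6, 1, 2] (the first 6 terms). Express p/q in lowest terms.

Starting at the tail and folding back:
Start with 2.
1 + 1/(2/1) = 1 + 1/2 = 3/2
6 + 1/(3/2) = 6 + 2/3 = 20/3
1 + 1/(20/3) = 1 + 3/20 = 23/20
2 + 1/(23/20) = 2 + 20/23 = 66/23
7 + 1/(66/23) = 7 + 23/66 = 485/66

485/66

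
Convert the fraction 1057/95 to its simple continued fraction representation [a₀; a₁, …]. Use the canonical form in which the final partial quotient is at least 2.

1057 = 11·95 + 12, so a_0 = 11
95 = 7·12 + 11, so a_1 = 7
12 = 1·11 + 1, so a_2 = 1
11 = 11·1 + 0, so a_3 = 11

[11; 7, 1, 11]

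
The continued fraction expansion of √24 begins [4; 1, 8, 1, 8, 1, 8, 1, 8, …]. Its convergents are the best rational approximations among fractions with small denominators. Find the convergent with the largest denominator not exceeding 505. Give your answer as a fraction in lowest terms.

a_0 = 4: 4/1  (≤ bound)
a_1 = 1: 5/1  (≤ bound)
a_2 = 8: 44/9  (≤ bound)
a_3 = 1: 49/10  (≤ bound)
a_4 = 8: 436/89  (≤ bound)
a_5 = 1: 485/99  (≤ bound)
a_6 = 8: 4316/881  (> 505, stop)

485/99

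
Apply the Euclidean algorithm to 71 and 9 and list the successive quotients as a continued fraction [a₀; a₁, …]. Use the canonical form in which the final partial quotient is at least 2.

[7; 1, 8]

⌊71/9⌋ = 7, remainder 8
⌊9/8⌋ = 1, remainder 1
⌊8/1⌋ = 8, remainder 0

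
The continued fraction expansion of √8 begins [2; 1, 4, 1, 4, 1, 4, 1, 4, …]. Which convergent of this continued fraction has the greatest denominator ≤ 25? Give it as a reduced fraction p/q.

List convergents until the denominator exceeds the bound:
a_0 = 2: 2/1  (≤ bound)
a_1 = 1: 3/1  (≤ bound)
a_2 = 4: 14/5  (≤ bound)
a_3 = 1: 17/6  (≤ bound)
a_4 = 4: 82/29  (> 25, stop)

17/6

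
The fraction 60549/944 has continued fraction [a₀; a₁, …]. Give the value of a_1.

⌊60549/944⌋ = 64, remainder 133
⌊944/133⌋ = 7, remainder 13

7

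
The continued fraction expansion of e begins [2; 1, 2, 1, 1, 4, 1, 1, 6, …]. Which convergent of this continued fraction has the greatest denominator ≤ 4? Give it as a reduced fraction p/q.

a_0 = 2: 2/1  (≤ bound)
a_1 = 1: 3/1  (≤ bound)
a_2 = 2: 8/3  (≤ bound)
a_3 = 1: 11/4  (≤ bound)
a_4 = 1: 19/7  (> 4, stop)

11/4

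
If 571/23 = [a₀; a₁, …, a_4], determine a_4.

3

Apply division with remainder until the remainder is 0:
571 = 24·23 + 19, so a_0 = 24
23 = 1·19 + 4, so a_1 = 1
19 = 4·4 + 3, so a_2 = 4
4 = 1·3 + 1, so a_3 = 1
3 = 3·1 + 0, so a_4 = 3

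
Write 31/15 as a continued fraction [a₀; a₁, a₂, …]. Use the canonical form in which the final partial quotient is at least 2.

Apply division with remainder until the remainder is 0:
31 ÷ 15 → quotient 2, remainder 1
15 ÷ 1 → quotient 15, remainder 0

[2; 15]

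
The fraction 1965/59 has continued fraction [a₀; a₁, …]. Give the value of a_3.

1

1965 = 33·59 + 18, so a_0 = 33
59 = 3·18 + 5, so a_1 = 3
18 = 3·5 + 3, so a_2 = 3
5 = 1·3 + 2, so a_3 = 1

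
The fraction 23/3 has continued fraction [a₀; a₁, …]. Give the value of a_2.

2

Run the Euclidean algorithm, recording each quotient:
⌊23/3⌋ = 7, remainder 2
⌊3/2⌋ = 1, remainder 1
⌊2/1⌋ = 2, remainder 0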